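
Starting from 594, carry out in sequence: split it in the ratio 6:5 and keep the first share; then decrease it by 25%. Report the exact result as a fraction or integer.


Start with 594.
Step 1: Split 6:5, first share = 594 * 6/11 = 324
Step 2: Decrease by 25%: 324 * 75/100 = 243
Final result = 243

243


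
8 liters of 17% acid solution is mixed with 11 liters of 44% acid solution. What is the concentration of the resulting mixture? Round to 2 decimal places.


Solute in mixture 1 = 17% of 8 L = 8*17/100 = 34/25 L
Solute in mixture 2 = 44% of 11 L = 11*44/100 = 121/25 L
Total solute = 34/25 + 121/25 = 31/5 L
Total volume = 8 + 11 = 19 L
Final concentration = 31/5/19 * 100 = 32.63%

32.63


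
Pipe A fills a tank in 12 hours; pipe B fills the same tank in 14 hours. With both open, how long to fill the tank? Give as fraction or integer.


Rate of A = 1/12 job per hour
Rate of B = 1/14 job per hour
Combined rate = 1/12 + 1/14
Find common denominator: (14 + 12)/(12*14) = 26/168
Combined rate = 13/84 job per hour
Time together = 1 / (13/84) = 84/13 hours

84/13


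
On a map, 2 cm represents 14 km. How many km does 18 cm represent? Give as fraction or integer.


Map scale: 2 cm = 14 km
Measured distance on map = 18 cm
Set up proportion: 18 * 14 / 2
= 252 / 2
= 126 km

126


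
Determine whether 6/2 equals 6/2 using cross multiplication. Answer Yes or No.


Cross multiply to check 6/2 = 6/2
Left cross product: 6 * 2 = 12
Right cross product: 2 * 6 = 12
12 = 12
Equal, so proportions match => Yes

Yes


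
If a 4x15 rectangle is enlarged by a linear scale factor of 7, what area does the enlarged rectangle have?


Original dimensions: 4 x 15
Enlargement factor = 7
New width = 4 * 7 = 28
New height = 15 * 7 = 105
New area = 28 * 105 = 2940

2940


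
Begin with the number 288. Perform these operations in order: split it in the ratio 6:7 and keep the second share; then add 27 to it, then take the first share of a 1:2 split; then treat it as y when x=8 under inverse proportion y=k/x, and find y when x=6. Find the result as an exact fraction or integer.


Start with 288.
Step 1: Split 6:7, second share = 288 * 7/13 = 2016/13
Step 2: Add 27: 2016/13+27=2367/13; split 1:2 first = 2367/13*1/3 = 789/13
Step 3: Inverse prop: k = (789/13)*8; new y = k/6 = 789/13*8/6 = 1052/13
Final result = 1052/13

1052/13


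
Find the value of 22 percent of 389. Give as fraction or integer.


Compute 22% of 389
Convert percentage: 22% = 22/100
Multiply: 389 * 22/100
= 8558/100
= 4279/50

4279/50


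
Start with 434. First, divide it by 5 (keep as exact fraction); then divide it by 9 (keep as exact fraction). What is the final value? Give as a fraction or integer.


Start with 434.
Step 1: Divide by 5: 434 / 5 = 434/5
Step 2: Divide by 9: 434/5 / 9 = 434/45
Final result = 434/45

434/45


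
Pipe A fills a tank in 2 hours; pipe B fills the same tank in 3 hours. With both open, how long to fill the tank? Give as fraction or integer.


Rate of A = 1/2 job per hour
Rate of B = 1/3 job per hour
Combined rate = 1/2 + 1/3
Find common denominator: (3 + 2)/(2*3) = 5/6
Combined rate = 5/6 job per hour
Time together = 1 / (5/6) = 6/5 hours

6/5


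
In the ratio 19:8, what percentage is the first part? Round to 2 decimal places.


Total parts = 19 + 8 = 27
First part fraction = 19/27
Percentage = (19/27) * 100
= 0.703704 * 100
= 70.37%

70.37


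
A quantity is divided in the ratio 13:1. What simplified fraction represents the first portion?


Total parts = 13 + 1 = 14
First part fraction = 13/14
Simplify: 13/14 = 13/14

13/14


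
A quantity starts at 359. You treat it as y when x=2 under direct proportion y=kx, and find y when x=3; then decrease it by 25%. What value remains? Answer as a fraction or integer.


Start with 359.
Step 1: Direct prop: k = (359)/2; new y = k*3 = 359*3/2 = 1077/2
Step 2: Decrease by 25%: 1077/2 * 75/100 = 3231/8
Final result = 3231/8

3231/8


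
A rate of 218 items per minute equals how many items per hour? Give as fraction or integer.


Converting from per minute to per hour
Rate = 218 items per minute
Multiply by 60: 218 * 60
= 13080 items per hour

13080


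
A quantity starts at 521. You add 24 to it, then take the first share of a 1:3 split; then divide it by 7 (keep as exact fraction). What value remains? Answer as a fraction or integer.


Start with 521.
Step 1: Add 24: 521+24=545; split 1:3 first = 545*1/4 = 545/4
Step 2: Divide by 7: 545/4 / 7 = 545/28
Final result = 545/28

545/28


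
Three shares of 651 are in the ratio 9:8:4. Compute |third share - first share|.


Total parts = 9 + 8 + 4 = 21
Value per part = 651 / 21 = 31
Shares: 9*31=279, 8*31=248, 4*31=124
Third share = 124, first share = 279
Difference = |124 - 279| = 155

155


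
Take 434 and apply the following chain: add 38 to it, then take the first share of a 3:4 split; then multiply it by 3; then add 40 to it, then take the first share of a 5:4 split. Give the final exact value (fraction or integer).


Start with 434.
Step 1: Add 38: 434+38=472; split 3:4 first = 472*3/7 = 1416/7
Step 2: Multiply by 3: 1416/7 * 3 = 4248/7
Step 3: Add 40: 4248/7+40=4528/7; split 5:4 first = 4528/7*5/9 = 22640/63
Final result = 22640/63

22640/63


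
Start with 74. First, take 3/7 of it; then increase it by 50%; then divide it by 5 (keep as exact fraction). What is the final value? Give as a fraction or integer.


Start with 74.
Step 1: Take 3/7: 74 * 3/7 = 222/7
Step 2: Increase by 50%: 222/7 * 150/100 = 333/7
Step 3: Divide by 5: 333/7 / 5 = 333/35
Final result = 333/35

333/35


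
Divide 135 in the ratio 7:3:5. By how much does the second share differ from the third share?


Total parts = 7 + 3 + 5 = 15
Value per part = 135 / 15 = 9
Shares: 7*9=63, 3*9=27, 5*9=45
Second share = 27, third share = 45
Difference = |27 - 45| = 18

18


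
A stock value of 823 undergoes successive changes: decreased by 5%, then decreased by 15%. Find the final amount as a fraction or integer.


Start: 823
Step 1: decrease by 5% => multiply by 95/100
  823 * 95/100 = 15637/20
Step 2: decrease by 15% => multiply by 85/100
  15637/20 * 85/100 = 265829/400
Final value = 265829/400

265829/400


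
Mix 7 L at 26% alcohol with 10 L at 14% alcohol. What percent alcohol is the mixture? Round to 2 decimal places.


Solute in mixture 1 = 26% of 7 L = 7*26/100 = 91/50 L
Solute in mixture 2 = 14% of 10 L = 10*14/100 = 7/5 L
Total solute = 91/50 + 7/5 = 161/50 L
Total volume = 7 + 10 = 17 L
Final concentration = 161/50/17 * 100 = 18.94%

18.94


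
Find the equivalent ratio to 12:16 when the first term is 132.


Original ratio: 12:16
First term target: 132
Scale factor = 132 / 12 = 11
Multiply second term: 16 * 11 = 176
Equivalent ratio = 132:176

132:176


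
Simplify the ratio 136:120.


Find GCD(136, 120)
GCD = 8
Divide both by 8: 136/8 = 17, 120/8 = 15
Simplified ratio = 17:15

17:15


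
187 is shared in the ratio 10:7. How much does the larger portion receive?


Total parts = 10 + 7 = 17
Value per part = 187 / 17 = 11
First share = 10 * 11 = 110
Second share = 7 * 11 = 77
Larger share = 110

110


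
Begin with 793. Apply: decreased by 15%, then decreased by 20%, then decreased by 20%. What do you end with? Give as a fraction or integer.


Start: 793
Step 1: decrease by 15% => multiply by 85/100
  793 * 85/100 = 13481/20
Step 2: decrease by 20% => multiply by 80/100
  13481/20 * 80/100 = 13481/25
Step 3: decrease by 20% => multiply by 80/100
  13481/25 * 80/100 = 53924/125
Final value = 53924/125

53924/125


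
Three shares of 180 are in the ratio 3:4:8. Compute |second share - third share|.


Total parts = 3 + 4 + 8 = 15
Value per part = 180 / 15 = 12
Shares: 3*12=36, 4*12=48, 8*12=96
Second share = 48, third share = 96
Difference = |48 - 96| = 48

48


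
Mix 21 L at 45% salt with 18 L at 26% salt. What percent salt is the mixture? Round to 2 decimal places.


Solute in mixture 1 = 45% of 21 L = 21*45/100 = 189/20 L
Solute in mixture 2 = 26% of 18 L = 18*26/100 = 117/25 L
Total solute = 189/20 + 117/25 = 1413/100 L
Total volume = 21 + 18 = 39 L
Final concentration = 1413/100/39 * 100 = 36.23%

36.23


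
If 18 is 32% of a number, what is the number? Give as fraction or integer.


Given: 18 is 32% of the whole
Set up: 18 = 32/100 * whole
whole = 18 * 100 / 32
whole = 1800 / 32
whole = 225/4

225/4


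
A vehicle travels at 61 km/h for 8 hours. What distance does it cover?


Using distance = speed * time
Speed = 61 km/h
Time = 8 hours
Distance = 61 * 8
= 488 km

488


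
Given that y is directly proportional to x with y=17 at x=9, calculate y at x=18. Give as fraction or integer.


Direct proportion: y = kx
Find k: k = 17/9 = 17/9
Compute y at x=18: y = 17/9 * 18
y = 34

34


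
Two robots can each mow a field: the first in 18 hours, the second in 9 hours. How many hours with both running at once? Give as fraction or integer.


Rate of A = 1/18 job per hour
Rate of B = 1/9 job per hour
Combined rate = 1/18 + 1/9
Find common denominator: (9 + 18)/(18*9) = 27/162
Combined rate = 1/6 job per hour
Time together = 1 / (1/6) = 6 hours

6


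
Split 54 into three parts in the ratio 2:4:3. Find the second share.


Ratio = 2:4:3
Total parts = 2 + 4 + 3 = 9
Value per part = 54 / 9 = 6
First share = 2 * 6 = 12
Middle share = 4 * 6 = 24
Third share = 3 * 6 = 18

24


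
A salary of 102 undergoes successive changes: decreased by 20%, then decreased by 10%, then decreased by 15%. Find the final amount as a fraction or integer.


Start: 102
Step 1: decrease by 20% => multiply by 80/100
  102 * 80/100 = 408/5
Step 2: decrease by 10% => multiply by 90/100
  408/5 * 90/100 = 1836/25
Step 3: decrease by 15% => multiply by 85/100
  1836/25 * 85/100 = 7803/125
Final value = 7803/125

7803/125


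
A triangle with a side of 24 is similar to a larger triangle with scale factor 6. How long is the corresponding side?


Similar triangles have proportional sides
Scale factor = 6
Smaller side = 24
Corresponding larger side = 24 * 6
= 144

144


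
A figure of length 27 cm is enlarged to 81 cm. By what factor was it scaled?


Original length = 27 cm
Scaled length = 81 cm
Scale factor = 81 / 27
= 3

3


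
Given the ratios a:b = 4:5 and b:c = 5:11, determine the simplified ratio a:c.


Given a:b = 4:5 and b:c = 5:11
Make b consistent. Multiply first ratio by 5: a:b = 20:25
Multiply second ratio by 5: b:c = 25:55
Now b = 25 in both, so a:b:c = 20:25:55
Therefore a:c = 20:55
Simplify by GCD: a:c = 4:11

4:11


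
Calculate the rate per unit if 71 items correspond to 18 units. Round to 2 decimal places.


Total items = 71
Number of units = 18
Unit rate = 71 / 18
= 3.94 items per unit

3.94


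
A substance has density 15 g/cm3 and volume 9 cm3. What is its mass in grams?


Using mass = density * volume
Density = 15 g/cm3
Volume = 9 cm3
Mass = 15 * 9
= 135 g

135


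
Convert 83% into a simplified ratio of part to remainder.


Part = 83%, Remainder = 17%
Ratio = 83:17
GCD(83, 17) = 1
Simplify: 83:17 = 83:17

83:17


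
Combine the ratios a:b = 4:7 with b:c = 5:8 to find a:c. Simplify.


Given a:b = 4:7 and b:c = 5:8
Make b consistent. Multiply first ratio by 5: a:b = 20:35
Multiply second ratio by 7: b:c = 35:56
Now b = 35 in both, so a:b:c = 20:35:56
Therefore a:c = 20:56
Simplify by GCD: a:c = 5:14

5:14


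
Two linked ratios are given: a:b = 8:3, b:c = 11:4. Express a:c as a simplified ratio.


Given a:b = 8:3 and b:c = 11:4
Make b consistent. Multiply first ratio by 11: a:b = 88:33
Multiply second ratio by 3: b:c = 33:12
Now b = 33 in both, so a:b:c = 88:33:12
Therefore a:c = 88:12
Simplify by GCD: a:c = 22:3

22:3


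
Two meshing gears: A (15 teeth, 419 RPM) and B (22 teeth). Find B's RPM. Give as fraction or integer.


Gear ratio: teeth_A * RPM_A = teeth_B * RPM_B
15 * 419 = 22 * RPM_B
6285 = 22 * RPM_B
RPM_B = 6285 / 22
RPM_B = 6285/22

6285/22


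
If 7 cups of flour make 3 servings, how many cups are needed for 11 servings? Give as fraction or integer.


Original: 7 cups for 3 servings
Target servings = 11
Scaling factor = 11/3
New amount = 7 * 11/3
= 77/3
= 77/3 cups

77/3


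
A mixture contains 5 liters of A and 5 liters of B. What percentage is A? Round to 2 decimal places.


Volume of A = 5 L
Volume of B = 5 L
Total volume = 5 + 5 = 10 L
Percentage of A = (5/10) * 100
= 50.00%

50.00


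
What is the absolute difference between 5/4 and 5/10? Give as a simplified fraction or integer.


Simplify: 5/4 = 5/4 and 5/10 = 1/2
Find common denominator: LCD = 4
Convert: 5/4 and 2/4
Difference = |5 - 2|/4 = 3/4
Simplified = 3/4

3/4


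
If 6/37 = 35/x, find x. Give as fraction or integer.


Setting up: 6/37 = 35/x
Cross multiply: 6 * x = 37 * 35
6x = 1295
x = 1295/6
x = 1295/6

1295/6


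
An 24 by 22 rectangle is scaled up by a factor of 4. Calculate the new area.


Original dimensions: 24 x 22
Enlargement factor = 4
New width = 24 * 4 = 96
New height = 22 * 4 = 88
New area = 96 * 88 = 8448

8448


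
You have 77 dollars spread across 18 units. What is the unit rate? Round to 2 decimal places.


Total dollars = 77
Number of units = 18
Unit rate = 77 / 18
= 4.28 dollars per unit

4.28


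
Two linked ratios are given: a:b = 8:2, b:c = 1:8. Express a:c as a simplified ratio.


Given a:b = 8:2 and b:c = 1:8
Make b consistent. Multiply first ratio by 1: a:b = 8:2
Multiply second ratio by 2: b:c = 2:16
Now b = 2 in both, so a:b:c = 8:2:16
Therefore a:c = 8:16
Simplify by GCD: a:c = 1:2

1:2


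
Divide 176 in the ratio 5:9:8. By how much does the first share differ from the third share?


Total parts = 5 + 9 + 8 = 22
Value per part = 176 / 22 = 8
Shares: 5*8=40, 9*8=72, 8*8=64
First share = 40, third share = 64
Difference = |40 - 64| = 24

24


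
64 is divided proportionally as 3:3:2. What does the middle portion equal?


Ratio = 3:3:2
Total parts = 3 + 3 + 2 = 8
Value per part = 64 / 8 = 8
First share = 3 * 8 = 24
Middle share = 3 * 8 = 24
Third share = 2 * 8 = 16

24


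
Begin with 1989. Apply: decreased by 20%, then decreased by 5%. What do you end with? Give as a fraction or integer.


Start: 1989
Step 1: decrease by 20% => multiply by 80/100
  1989 * 80/100 = 7956/5
Step 2: decrease by 5% => multiply by 95/100
  7956/5 * 95/100 = 37791/25
Final value = 37791/25

37791/25


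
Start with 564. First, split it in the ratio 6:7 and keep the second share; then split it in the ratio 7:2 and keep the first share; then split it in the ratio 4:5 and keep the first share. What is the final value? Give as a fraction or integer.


Start with 564.
Step 1: Split 6:7, second share = 564 * 7/13 = 3948/13
Step 2: Split 7:2, first share = 3948/13 * 7/9 = 9212/39
Step 3: Split 4:5, first share = 9212/39 * 4/9 = 36848/351
Final result = 36848/351

36848/351


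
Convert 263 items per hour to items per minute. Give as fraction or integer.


Converting from per hour to per minute
Rate = 263 items per hour
Divide by 60: 263/60
= 263/60 items per minute

263/60


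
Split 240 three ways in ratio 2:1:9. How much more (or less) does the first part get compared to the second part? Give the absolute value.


Total parts = 2 + 1 + 9 = 12
Value per part = 240 / 12 = 20
Shares: 2*20=40, 1*20=20, 9*20=180
First share = 40, second share = 20
Difference = |40 - 20| = 20

20


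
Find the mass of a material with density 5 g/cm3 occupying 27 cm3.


Using mass = density * volume
Density = 5 g/cm3
Volume = 27 cm3
Mass = 5 * 27
= 135 g

135


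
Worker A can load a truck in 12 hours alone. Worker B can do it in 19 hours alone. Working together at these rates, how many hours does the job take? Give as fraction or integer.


Rate of A = 1/12 job per hour
Rate of B = 1/19 job per hour
Combined rate = 1/12 + 1/19
Find common denominator: (19 + 12)/(12*19) = 31/228
Combined rate = 31/228 job per hour
Time together = 1 / (31/228) = 228/31 hours

228/31


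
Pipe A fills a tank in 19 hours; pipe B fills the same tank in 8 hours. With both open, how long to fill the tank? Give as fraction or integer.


Rate of A = 1/19 job per hour
Rate of B = 1/8 job per hour
Combined rate = 1/19 + 1/8
Find common denominator: (8 + 19)/(19*8) = 27/152
Combined rate = 27/152 job per hour
Time together = 1 / (27/152) = 152/27 hours

152/27


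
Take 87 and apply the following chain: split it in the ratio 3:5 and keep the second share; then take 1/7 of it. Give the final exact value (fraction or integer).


Start with 87.
Step 1: Split 3:5, second share = 87 * 5/8 = 435/8
Step 2: Take 1/7: 435/8 * 1/7 = 435/56
Final result = 435/56

435/56


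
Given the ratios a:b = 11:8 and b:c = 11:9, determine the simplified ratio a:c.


Given a:b = 11:8 and b:c = 11:9
Make b consistent. Multiply first ratio by 11: a:b = 121:88
Multiply second ratio by 8: b:c = 88:72
Now b = 88 in both, so a:b:c = 121:88:72
Therefore a:c = 121:72
Simplify by GCD: a:c = 121:72

121:72


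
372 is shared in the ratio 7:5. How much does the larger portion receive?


Total parts = 7 + 5 = 12
Value per part = 372 / 12 = 31
First share = 7 * 31 = 217
Second share = 5 * 31 = 155
Larger share = 217

217


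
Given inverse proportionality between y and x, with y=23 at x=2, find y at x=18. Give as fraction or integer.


Inverse proportion: y = k/x
Find k: k = 2 * 23 = 46
Compute y at x=18: y = 46/18
y = 23/9

23/9


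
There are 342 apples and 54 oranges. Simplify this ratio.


Find GCD(342, 54)
GCD = 18
Divide both by 18: 342/18 = 19, 54/18 = 3
Simplified ratio = 19:3

19:3


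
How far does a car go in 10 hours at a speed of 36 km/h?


Using distance = speed * time
Speed = 36 km/h
Time = 10 hours
Distance = 36 * 10
= 360 km

360


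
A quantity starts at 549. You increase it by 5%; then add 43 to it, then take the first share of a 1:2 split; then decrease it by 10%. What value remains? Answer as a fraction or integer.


Start with 549.
Step 1: Increase by 5%: 549 * 105/100 = 11529/20
Step 2: Add 43: 11529/20+43=12389/20; split 1:2 first = 12389/20*1/3 = 12389/60
Step 3: Decrease by 10%: 12389/60 * 90/100 = 37167/200
Final result = 37167/200

37167/200


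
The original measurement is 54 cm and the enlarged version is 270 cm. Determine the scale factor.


Original length = 54 cm
Scaled length = 270 cm
Scale factor = 270 / 54
= 5

5


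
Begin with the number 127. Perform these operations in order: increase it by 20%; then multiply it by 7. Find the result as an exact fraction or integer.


Start with 127.
Step 1: Increase by 20%: 127 * 120/100 = 762/5
Step 2: Multiply by 7: 762/5 * 7 = 5334/5
Final result = 5334/5

5334/5


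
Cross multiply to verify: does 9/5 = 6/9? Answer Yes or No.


Cross multiply to check 9/5 = 6/9
Left cross product: 9 * 9 = 81
Right cross product: 5 * 6 = 30
81 != 30
Not equal, so proportions differ => No

No


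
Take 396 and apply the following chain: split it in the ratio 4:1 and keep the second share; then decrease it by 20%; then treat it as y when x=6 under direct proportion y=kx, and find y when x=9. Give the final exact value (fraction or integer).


Start with 396.
Step 1: Split 4:1, second share = 396 * 1/5 = 396/5
Step 2: Decrease by 20%: 396/5 * 80/100 = 1584/25
Step 3: Direct prop: k = (1584/25)/6; new y = k*9 = 1584/25*9/6 = 2376/25
Final result = 2376/25

2376/25


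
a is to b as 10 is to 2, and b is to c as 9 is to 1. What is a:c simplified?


Given a:b = 10:2 and b:c = 9:1
Make b consistent. Multiply first ratio by 9: a:b = 90:18
Multiply second ratio by 2: b:c = 18:2
Now b = 18 in both, so a:b:c = 90:18:2
Therefore a:c = 90:2
Simplify by GCD: a:c = 45:1

45:1


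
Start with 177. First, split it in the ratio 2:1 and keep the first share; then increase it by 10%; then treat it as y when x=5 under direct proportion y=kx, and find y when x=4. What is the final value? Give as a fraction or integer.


Start with 177.
Step 1: Split 2:1, first share = 177 * 2/3 = 118
Step 2: Increase by 10%: 118 * 110/100 = 649/5
Step 3: Direct prop: k = (649/5)/5; new y = k*4 = 649/5*4/5 = 2596/25
Final result = 2596/25

2596/25


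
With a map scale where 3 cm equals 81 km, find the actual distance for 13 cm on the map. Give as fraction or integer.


Map scale: 3 cm = 81 km
Measured distance on map = 13 cm
Set up proportion: 13 * 81 / 3
= 1053 / 3
= 351 km

351


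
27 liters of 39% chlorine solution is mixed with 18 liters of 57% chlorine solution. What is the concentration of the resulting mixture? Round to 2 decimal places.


Solute in mixture 1 = 39% of 27 L = 27*39/100 = 1053/100 L
Solute in mixture 2 = 57% of 18 L = 18*57/100 = 513/50 L
Total solute = 1053/100 + 513/50 = 2079/100 L
Total volume = 27 + 18 = 45 L
Final concentration = 2079/100/45 * 100 = 46.20%

46.20


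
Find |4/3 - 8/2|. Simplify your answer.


Simplify: 4/3 = 4/3 and 8/2 = 4
Find common denominator: LCD = 3
Convert: 4/3 and 12/3
Difference = |4 - 12|/3 = 8/3
Simplified = 8/3

8/3


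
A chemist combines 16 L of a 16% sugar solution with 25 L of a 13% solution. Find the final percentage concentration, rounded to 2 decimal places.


Solute in mixture 1 = 16% of 16 L = 16*16/100 = 64/25 L
Solute in mixture 2 = 13% of 25 L = 25*13/100 = 13/4 L
Total solute = 64/25 + 13/4 = 581/100 L
Total volume = 16 + 25 = 41 L
Final concentration = 581/100/41 * 100 = 14.17%

14.17


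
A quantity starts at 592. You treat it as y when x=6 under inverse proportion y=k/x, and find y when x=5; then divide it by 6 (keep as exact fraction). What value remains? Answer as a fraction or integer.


Start with 592.
Step 1: Inverse prop: k = (592)*6; new y = k/5 = 592*6/5 = 3552/5
Step 2: Divide by 6: 3552/5 / 6 = 592/5
Final result = 592/5

592/5


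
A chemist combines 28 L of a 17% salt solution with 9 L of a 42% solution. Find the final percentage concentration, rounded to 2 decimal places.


Solute in mixture 1 = 17% of 28 L = 28*17/100 = 119/25 L
Solute in mixture 2 = 42% of 9 L = 9*42/100 = 189/50 L
Total solute = 119/25 + 189/50 = 427/50 L
Total volume = 28 + 9 = 37 L
Final concentration = 427/50/37 * 100 = 23.08%

23.08


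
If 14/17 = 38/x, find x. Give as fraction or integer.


Setting up: 14/17 = 38/x
Cross multiply: 14 * x = 17 * 38
14x = 646
x = 646/14
x = 323/7

323/7


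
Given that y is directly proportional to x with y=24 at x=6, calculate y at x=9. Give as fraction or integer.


Direct proportion: y = kx
Find k: k = 24/6 = 4
Compute y at x=9: y = 4 * 9
y = 36

36


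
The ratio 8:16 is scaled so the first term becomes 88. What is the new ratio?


Original ratio: 8:16
First term target: 88
Scale factor = 88 / 8 = 11
Multiply second term: 16 * 11 = 176
Equivalent ratio = 88:176

88:176


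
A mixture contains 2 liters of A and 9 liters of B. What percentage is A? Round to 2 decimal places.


Volume of A = 2 L
Volume of B = 9 L
Total volume = 2 + 9 = 11 L
Percentage of A = (2/11) * 100
= 18.18%

18.18


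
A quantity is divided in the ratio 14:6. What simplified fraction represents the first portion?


Total parts = 14 + 6 = 20
First part fraction = 14/20
Simplify: 14/20 = 7/10

7/10


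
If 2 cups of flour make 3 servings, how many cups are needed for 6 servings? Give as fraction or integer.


Original: 2 cups for 3 servings
Target servings = 6
Scaling factor = 6/3
New amount = 2 * 6/3
= 12/3
= 4 cups

4


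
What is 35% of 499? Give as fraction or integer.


Compute 35% of 499
Convert percentage: 35% = 35/100
Multiply: 499 * 35/100
= 17465/100
= 3493/20

3493/20


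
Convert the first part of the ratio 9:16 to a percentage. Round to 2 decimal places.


Total parts = 9 + 16 = 25
First part fraction = 9/25
Percentage = (9/25) * 100
= 0.36 * 100
= 36.00%

36.00


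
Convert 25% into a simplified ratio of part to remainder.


Part = 25%, Remainder = 75%
Ratio = 25:75
GCD(25, 75) = 25
Simplify: 1:3 = 1:3

1:3


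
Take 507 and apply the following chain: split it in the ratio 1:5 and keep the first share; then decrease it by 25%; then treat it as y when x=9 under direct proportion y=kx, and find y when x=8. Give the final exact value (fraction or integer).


Start with 507.
Step 1: Split 1:5, first share = 507 * 1/6 = 169/2
Step 2: Decrease by 25%: 169/2 * 75/100 = 507/8
Step 3: Direct prop: k = (507/8)/9; new y = k*8 = 507/8*8/9 = 169/3
Final result = 169/3

169/3


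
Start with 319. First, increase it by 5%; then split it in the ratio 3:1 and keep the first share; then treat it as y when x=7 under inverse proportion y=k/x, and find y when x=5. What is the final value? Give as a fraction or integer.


Start with 319.
Step 1: Increase by 5%: 319 * 105/100 = 6699/20
Step 2: Split 3:1, first share = 6699/20 * 3/4 = 20097/80
Step 3: Inverse prop: k = (20097/80)*7; new y = k/5 = 20097/80*7/5 = 140679/400
Final result = 140679/400

140679/400


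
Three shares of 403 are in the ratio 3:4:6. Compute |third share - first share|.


Total parts = 3 + 4 + 6 = 13
Value per part = 403 / 13 = 31
Shares: 3*31=93, 4*31=124, 6*31=186
Third share = 186, first share = 93
Difference = |186 - 93| = 93

93


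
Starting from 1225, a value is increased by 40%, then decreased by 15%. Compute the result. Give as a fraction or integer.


Start: 1225
Step 1: increase by 40% => multiply by 140/100
  1225 * 140/100 = 1715
Step 2: decrease by 15% => multiply by 85/100
  1715 * 85/100 = 5831/4
Final value = 5831/4

5831/4


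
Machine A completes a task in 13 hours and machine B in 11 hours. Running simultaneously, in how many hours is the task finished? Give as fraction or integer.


Rate of A = 1/13 job per hour
Rate of B = 1/11 job per hour
Combined rate = 1/13 + 1/11
Find common denominator: (11 + 13)/(13*11) = 24/143
Combined rate = 24/143 job per hour
Time together = 1 / (24/143) = 143/24 hours

143/24


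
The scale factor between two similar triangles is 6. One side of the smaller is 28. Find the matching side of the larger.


Similar triangles have proportional sides
Scale factor = 6
Smaller side = 28
Corresponding larger side = 28 * 6
= 168

168


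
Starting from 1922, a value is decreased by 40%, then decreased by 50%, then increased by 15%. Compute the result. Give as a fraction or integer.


Start: 1922
Step 1: decrease by 40% => multiply by 60/100
  1922 * 60/100 = 5766/5
Step 2: decrease by 50% => multiply by 50/100
  5766/5 * 50/100 = 2883/5
Step 3: increase by 15% => multiply by 115/100
  2883/5 * 115/100 = 66309/100
Final value = 66309/100

66309/100


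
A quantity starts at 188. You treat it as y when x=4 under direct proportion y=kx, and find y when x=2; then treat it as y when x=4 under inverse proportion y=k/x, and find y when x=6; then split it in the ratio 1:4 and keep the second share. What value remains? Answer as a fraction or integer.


Start with 188.
Step 1: Direct prop: k = (188)/4; new y = k*2 = 188*2/4 = 94
Step 2: Inverse prop: k = (94)*4; new y = k/6 = 94*4/6 = 188/3
Step 3: Split 1:4, second share = 188/3 * 4/5 = 752/15
Final result = 752/15

752/15


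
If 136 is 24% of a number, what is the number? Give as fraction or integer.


Given: 136 is 24% of the whole
Set up: 136 = 24/100 * whole
whole = 136 * 100 / 24
whole = 13600 / 24
whole = 1700/3

1700/3


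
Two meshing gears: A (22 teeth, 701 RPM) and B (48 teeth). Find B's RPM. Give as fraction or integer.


Gear ratio: teeth_A * RPM_A = teeth_B * RPM_B
22 * 701 = 48 * RPM_B
15422 = 48 * RPM_B
RPM_B = 15422 / 48
RPM_B = 7711/24

7711/24


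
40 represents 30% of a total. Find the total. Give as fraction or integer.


Given: 40 is 30% of the whole
Set up: 40 = 30/100 * whole
whole = 40 * 100 / 30
whole = 4000 / 30
whole = 400/3

400/3


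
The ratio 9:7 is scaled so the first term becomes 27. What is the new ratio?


Original ratio: 9:7
First term target: 27
Scale factor = 27 / 9 = 3
Multiply second term: 7 * 3 = 21
Equivalent ratio = 27:21

27:21


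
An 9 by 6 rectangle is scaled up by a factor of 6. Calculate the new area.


Original dimensions: 9 x 6
Enlargement factor = 6
New width = 9 * 6 = 54
New height = 6 * 6 = 36
New area = 54 * 36 = 1944

1944


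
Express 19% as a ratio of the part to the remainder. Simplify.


Part = 19%, Remainder = 81%
Ratio = 19:81
GCD(19, 81) = 1
Simplify: 19:81 = 19:81

19:81


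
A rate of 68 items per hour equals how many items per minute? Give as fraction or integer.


Converting from per hour to per minute
Rate = 68 items per hour
Divide by 60: 68/60
= 17/15 items per minute

17/15


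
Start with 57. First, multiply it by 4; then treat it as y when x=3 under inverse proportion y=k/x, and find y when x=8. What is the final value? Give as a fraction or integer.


Start with 57.
Step 1: Multiply by 4: 57 * 4 = 228
Step 2: Inverse prop: k = (228)*3; new y = k/8 = 228*3/8 = 171/2
Final result = 171/2

171/2


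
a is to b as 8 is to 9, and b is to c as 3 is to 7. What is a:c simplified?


Given a:b = 8:9 and b:c = 3:7
Make b consistent. Multiply first ratio by 3: a:b = 24:27
Multiply second ratio by 9: b:c = 27:63
Now b = 27 in both, so a:b:c = 24:27:63
Therefore a:c = 24:63
Simplify by GCD: a:c = 8:21

8:21


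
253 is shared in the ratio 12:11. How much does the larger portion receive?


Total parts = 12 + 11 = 23
Value per part = 253 / 23 = 11
First share = 12 * 11 = 132
Second share = 11 * 11 = 121
Larger share = 132

132


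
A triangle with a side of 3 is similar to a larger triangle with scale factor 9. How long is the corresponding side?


Similar triangles have proportional sides
Scale factor = 9
Smaller side = 3
Corresponding larger side = 3 * 9
= 27

27


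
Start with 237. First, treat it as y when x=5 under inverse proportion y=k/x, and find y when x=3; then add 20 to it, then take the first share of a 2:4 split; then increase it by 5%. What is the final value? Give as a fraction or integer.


Start with 237.
Step 1: Inverse prop: k = (237)*5; new y = k/3 = 237*5/3 = 395
Step 2: Add 20: 395+20=415; split 2:4 first = 415*2/6 = 415/3
Step 3: Increase by 5%: 415/3 * 105/100 = 581/4
Final result = 581/4

581/4


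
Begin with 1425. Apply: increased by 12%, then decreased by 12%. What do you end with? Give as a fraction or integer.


Start: 1425
Step 1: increase by 12% => multiply by 112/100
  1425 * 112/100 = 1596
Step 2: decrease by 12% => multiply by 88/100
  1596 * 88/100 = 35112/25
Final value = 35112/25

35112/25


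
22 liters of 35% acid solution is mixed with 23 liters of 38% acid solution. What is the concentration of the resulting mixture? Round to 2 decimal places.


Solute in mixture 1 = 35% of 22 L = 22*35/100 = 77/10 L
Solute in mixture 2 = 38% of 23 L = 23*38/100 = 437/50 L
Total solute = 77/10 + 437/50 = 411/25 L
Total volume = 22 + 23 = 45 L
Final concentration = 411/25/45 * 100 = 36.53%

36.53


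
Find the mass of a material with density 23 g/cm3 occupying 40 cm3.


Using mass = density * volume
Density = 23 g/cm3
Volume = 40 cm3
Mass = 23 * 40
= 920 g

920


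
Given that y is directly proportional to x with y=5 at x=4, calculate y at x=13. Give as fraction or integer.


Direct proportion: y = kx
Find k: k = 5/4 = 5/4
Compute y at x=13: y = 5/4 * 13
y = 65/4

65/4


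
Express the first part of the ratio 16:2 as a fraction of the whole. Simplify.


Total parts = 16 + 2 = 18
First part fraction = 16/18
Simplify: 16/18 = 8/9

8/9


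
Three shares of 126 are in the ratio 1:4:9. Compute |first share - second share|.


Total parts = 1 + 4 + 9 = 14
Value per part = 126 / 14 = 9
Shares: 1*9=9, 4*9=36, 9*9=81
First share = 9, second share = 36
Difference = |9 - 36| = 27

27


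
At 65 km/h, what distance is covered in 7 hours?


Using distance = speed * time
Speed = 65 km/h
Time = 7 hours
Distance = 65 * 7
= 455 km

455


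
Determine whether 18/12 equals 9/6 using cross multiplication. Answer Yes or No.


Cross multiply to check 18/12 = 9/6
Left cross product: 18 * 6 = 108
Right cross product: 12 * 9 = 108
108 = 108
Equal, so proportions match => Yes

Yes


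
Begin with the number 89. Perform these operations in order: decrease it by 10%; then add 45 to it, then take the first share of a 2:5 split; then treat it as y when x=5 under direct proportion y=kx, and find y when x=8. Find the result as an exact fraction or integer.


Start with 89.
Step 1: Decrease by 10%: 89 * 90/100 = 801/10
Step 2: Add 45: 801/10+45=1251/10; split 2:5 first = 1251/10*2/7 = 1251/35
Step 3: Direct prop: k = (1251/35)/5; new y = k*8 = 1251/35*8/5 = 10008/175
Final result = 10008/175

10008/175


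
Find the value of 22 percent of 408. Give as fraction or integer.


Compute 22% of 408
Convert percentage: 22% = 22/100
Multiply: 408 * 22/100
= 8976/100
= 2244/25

2244/25


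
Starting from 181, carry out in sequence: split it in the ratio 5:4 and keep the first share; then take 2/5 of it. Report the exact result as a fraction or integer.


Start with 181.
Step 1: Split 5:4, first share = 181 * 5/9 = 905/9
Step 2: Take 2/5: 905/9 * 2/5 = 362/9
Final result = 362/9

362/9


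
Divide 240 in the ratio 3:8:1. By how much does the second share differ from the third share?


Total parts = 3 + 8 + 1 = 12
Value per part = 240 / 12 = 20
Shares: 3*20=60, 8*20=160, 1*20=20
Second share = 160, third share = 20
Difference = |160 - 20| = 140

140


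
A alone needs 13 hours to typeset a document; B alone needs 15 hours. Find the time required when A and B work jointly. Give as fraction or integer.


Rate of A = 1/13 job per hour
Rate of B = 1/15 job per hour
Combined rate = 1/13 + 1/15
Find common denominator: (15 + 13)/(13*15) = 28/195
Combined rate = 28/195 job per hour
Time together = 1 / (28/195) = 195/28 hours

195/28


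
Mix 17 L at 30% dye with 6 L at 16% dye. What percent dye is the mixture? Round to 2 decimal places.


Solute in mixture 1 = 30% of 17 L = 17*30/100 = 51/10 L
Solute in mixture 2 = 16% of 6 L = 6*16/100 = 24/25 L
Total solute = 51/10 + 24/25 = 303/50 L
Total volume = 17 + 6 = 23 L
Final concentration = 303/50/23 * 100 = 26.35%

26.35


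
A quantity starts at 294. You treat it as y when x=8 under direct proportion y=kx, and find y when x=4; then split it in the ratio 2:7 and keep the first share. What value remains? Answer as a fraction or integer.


Start with 294.
Step 1: Direct prop: k = (294)/8; new y = k*4 = 294*4/8 = 147
Step 2: Split 2:7, first share = 147 * 2/9 = 98/3
Final result = 98/3

98/3


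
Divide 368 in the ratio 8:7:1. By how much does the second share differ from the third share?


Total parts = 8 + 7 + 1 = 16
Value per part = 368 / 16 = 23
Shares: 8*23=184, 7*23=161, 1*23=23
Second share = 161, third share = 23
Difference = |161 - 23| = 138

138


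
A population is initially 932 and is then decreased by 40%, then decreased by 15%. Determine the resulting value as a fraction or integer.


Start: 932
Step 1: decrease by 40% => multiply by 60/100
  932 * 60/100 = 2796/5
Step 2: decrease by 15% => multiply by 85/100
  2796/5 * 85/100 = 11883/25
Final value = 11883/25

11883/25


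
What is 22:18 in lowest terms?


Find GCD(22, 18)
GCD = 2
Divide both by 2: 22/2 = 11, 18/2 = 9
Simplified ratio = 11:9

11:9


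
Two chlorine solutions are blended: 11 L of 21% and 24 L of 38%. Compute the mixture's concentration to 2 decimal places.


Solute in mixture 1 = 21% of 11 L = 11*21/100 = 231/100 L
Solute in mixture 2 = 38% of 24 L = 24*38/100 = 228/25 L
Total solute = 231/100 + 228/25 = 1143/100 L
Total volume = 11 + 24 = 35 L
Final concentration = 1143/100/35 * 100 = 32.66%

32.66


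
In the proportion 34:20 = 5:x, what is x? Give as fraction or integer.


Setting up: 34/20 = 5/x
Cross multiply: 34 * x = 20 * 5
34x = 100
x = 100/34
x = 50/17

50/17


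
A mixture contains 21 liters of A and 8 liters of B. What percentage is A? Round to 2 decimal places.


Volume of A = 21 L
Volume of B = 8 L
Total volume = 21 + 8 = 29 L
Percentage of A = (21/29) * 100
= 72.41%

72.41


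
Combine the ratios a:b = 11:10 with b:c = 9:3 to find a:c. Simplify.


Given a:b = 11:10 and b:c = 9:3
Make b consistent. Multiply first ratio by 9: a:b = 99:90
Multiply second ratio by 10: b:c = 90:30
Now b = 90 in both, so a:b:c = 99:90:30
Therefore a:c = 99:30
Simplify by GCD: a:c = 33:10

33:10


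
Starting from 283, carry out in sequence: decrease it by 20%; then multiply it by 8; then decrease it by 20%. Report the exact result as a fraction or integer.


Start with 283.
Step 1: Decrease by 20%: 283 * 80/100 = 1132/5
Step 2: Multiply by 8: 1132/5 * 8 = 9056/5
Step 3: Decrease by 20%: 9056/5 * 80/100 = 36224/25
Final result = 36224/25

36224/25


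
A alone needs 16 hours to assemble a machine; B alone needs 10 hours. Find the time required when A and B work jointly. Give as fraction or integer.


Rate of A = 1/16 job per hour
Rate of B = 1/10 job per hour
Combined rate = 1/16 + 1/10
Find common denominator: (10 + 16)/(16*10) = 26/160
Combined rate = 13/80 job per hour
Time together = 1 / (13/80) = 80/13 hours

80/13


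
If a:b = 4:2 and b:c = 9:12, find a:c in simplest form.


Given a:b = 4:2 and b:c = 9:12
Make b consistent. Multiply first ratio by 9: a:b = 36:18
Multiply second ratio by 2: b:c = 18:24
Now b = 18 in both, so a:b:c = 36:18:24
Therefore a:c = 36:24
Simplify by GCD: a:c = 3:2

3:2


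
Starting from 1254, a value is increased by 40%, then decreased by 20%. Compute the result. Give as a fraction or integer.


Start: 1254
Step 1: increase by 40% => multiply by 140/100
  1254 * 140/100 = 8778/5
Step 2: decrease by 20% => multiply by 80/100
  8778/5 * 80/100 = 35112/25
Final value = 35112/25

35112/25


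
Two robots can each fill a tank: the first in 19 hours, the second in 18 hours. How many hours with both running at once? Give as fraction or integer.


Rate of A = 1/19 job per hour
Rate of B = 1/18 job per hour
Combined rate = 1/19 + 1/18
Find common denominator: (18 + 19)/(19*18) = 37/342
Combined rate = 37/342 job per hour
Time together = 1 / (37/342) = 342/37 hours

342/37


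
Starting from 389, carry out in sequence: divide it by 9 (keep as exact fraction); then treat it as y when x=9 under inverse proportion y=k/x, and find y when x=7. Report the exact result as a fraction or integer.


Start with 389.
Step 1: Divide by 9: 389 / 9 = 389/9
Step 2: Inverse prop: k = (389/9)*9; new y = k/7 = 389/9*9/7 = 389/7
Final result = 389/7

389/7


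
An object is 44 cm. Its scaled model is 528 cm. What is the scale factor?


Original length = 44 cm
Scaled length = 528 cm
Scale factor = 528 / 44
= 12

12


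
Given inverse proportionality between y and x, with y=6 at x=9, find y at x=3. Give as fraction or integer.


Inverse proportion: y = k/x
Find k: k = 9 * 6 = 54
Compute y at x=3: y = 54/3
y = 18

18


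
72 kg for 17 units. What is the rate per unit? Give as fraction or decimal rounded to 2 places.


Total kg = 72
Number of units = 17
Unit rate = 72 / 17
= 4.24 kg per unit

4.24


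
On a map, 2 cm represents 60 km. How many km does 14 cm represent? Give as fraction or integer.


Map scale: 2 cm = 60 km
Measured distance on map = 14 cm
Set up proportion: 14 * 60 / 2
= 840 / 2
= 420 km

420


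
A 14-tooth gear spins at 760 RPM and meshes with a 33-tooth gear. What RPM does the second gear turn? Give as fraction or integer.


Gear ratio: teeth_A * RPM_A = teeth_B * RPM_B
14 * 760 = 33 * RPM_B
10640 = 33 * RPM_B
RPM_B = 10640 / 33
RPM_B = 10640/33

10640/33


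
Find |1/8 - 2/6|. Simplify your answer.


Simplify: 1/8 = 1/8 and 2/6 = 1/3
Find common denominator: LCD = 24
Convert: 3/24 and 8/24
Difference = |3 - 8|/24 = 5/24
Simplified = 5/24

5/24


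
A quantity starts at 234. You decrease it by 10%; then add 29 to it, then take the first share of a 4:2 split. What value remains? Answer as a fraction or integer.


Start with 234.
Step 1: Decrease by 10%: 234 * 90/100 = 1053/5
Step 2: Add 29: 1053/5+29=1198/5; split 4:2 first = 1198/5*4/6 = 2396/15
Final result = 2396/15

2396/15
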